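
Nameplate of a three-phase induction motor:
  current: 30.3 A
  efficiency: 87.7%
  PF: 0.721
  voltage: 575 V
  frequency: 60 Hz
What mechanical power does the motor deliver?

19.1 kW

P_in = √3·V·I·cosφ = 1.732 × 575 × 30.3 × 0.721 = 21757 W
P_out = η·P_in = 0.877 × 21757 = 19081 W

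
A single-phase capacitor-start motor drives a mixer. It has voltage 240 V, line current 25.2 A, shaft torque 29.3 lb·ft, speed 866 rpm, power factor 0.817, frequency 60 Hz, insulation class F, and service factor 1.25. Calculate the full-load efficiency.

72.9 %

τ = 29.3 lb·ft × 1.356 = 39.73 N·m
ω = 2π × 866/60 = 90.69 rad/s; P_out = τω = 39.73 × 90.69 = 3603 W
P_in = V·I·cosφ = 240 × 25.2 × 0.817 = 4941 W
η = P_out / P_in = 3603 / 4941 = 0.729 = 72.9%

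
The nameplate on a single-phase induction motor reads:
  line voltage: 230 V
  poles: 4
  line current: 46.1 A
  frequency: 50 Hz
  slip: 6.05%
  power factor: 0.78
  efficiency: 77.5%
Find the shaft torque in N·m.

43.4 N·m

P_in = V·I·cosφ = 230 × 46.1 × 0.78 = 8270 W
P_out = η·P_in = 0.775 × 8270 = 6409 W
n_s = 120×50/4 = 1500 rpm; n = 1500×(1−0.0605) = 1409 rpm
ω = 2π×1409/60 = 147.6 rad/s
τ = P_out/ω = 6409/147.6 = 43.4 N·m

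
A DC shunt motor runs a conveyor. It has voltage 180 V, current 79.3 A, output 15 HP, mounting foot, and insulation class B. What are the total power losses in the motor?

P_in = V·I = 180×79.3 = 14274 W
P_out = 15×746 = 11190 W
Losses = P_in − P_out = 14274 − 11190 = 3084 W

3.08 kW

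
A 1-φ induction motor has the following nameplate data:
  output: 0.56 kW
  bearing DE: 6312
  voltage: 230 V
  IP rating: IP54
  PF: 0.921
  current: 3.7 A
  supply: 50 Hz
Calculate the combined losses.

P_in = V·I·cosφ = 230×3.7×0.921 = 784 W
P_out = 560 W
Losses = P_in − P_out = 784 − 560 = 224 W

224 W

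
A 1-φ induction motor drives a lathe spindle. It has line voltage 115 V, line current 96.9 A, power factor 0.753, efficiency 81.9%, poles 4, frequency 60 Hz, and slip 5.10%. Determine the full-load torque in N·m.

P_in = V·I·cosφ = 115 × 96.9 × 0.753 = 8391 W
P_out = η·P_in = 0.819 × 8391 = 6872 W
n_s = 120×60/4 = 1800 rpm; n = 1800×(1−0.051) = 1708 rpm
ω = 2π×1708/60 = 178.9 rad/s
τ = P_out/ω = 6872/178.9 = 38.4 N·m

38.4 N·m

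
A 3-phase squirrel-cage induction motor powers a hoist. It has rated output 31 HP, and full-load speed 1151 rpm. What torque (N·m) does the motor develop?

192 N·m

P_out = 31 × 746 = 23126 W
ω = 2π × 1151/60 = 120.5 rad/s
τ = P_out/ω = 23126/120.5 = 192 N·m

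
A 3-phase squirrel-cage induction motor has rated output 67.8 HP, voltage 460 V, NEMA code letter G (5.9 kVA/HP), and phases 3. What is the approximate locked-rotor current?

502 A

S_LR = 5.9 × 67.8 = 400.02 kVA
I_LR = S_LR/(√3·V_L) = 400020/(1.732×460) = 502 A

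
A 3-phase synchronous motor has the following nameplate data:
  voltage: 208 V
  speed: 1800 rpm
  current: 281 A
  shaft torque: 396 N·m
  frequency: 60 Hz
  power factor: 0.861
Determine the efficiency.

ω = 2π × 1800/60 = 188.5 rad/s; P_out = τω = 396 × 188.5 = 74646 W
P_in = √3·V_L·I_L·cosφ = 1.732 × 208 × 281 × 0.861 = 87161 W
η = P_out / P_in = 74646 / 87161 = 0.856 = 85.6%

85.6 %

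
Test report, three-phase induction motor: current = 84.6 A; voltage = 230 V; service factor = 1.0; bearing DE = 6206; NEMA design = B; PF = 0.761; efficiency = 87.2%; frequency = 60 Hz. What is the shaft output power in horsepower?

P_in = √3·V·I·cosφ = 1.732 × 230 × 84.6 × 0.761 = 25647 W
P_out = η·P_in = 0.872 × 25647 = 22364 W
= 22364/746 = 30 HP

30 HP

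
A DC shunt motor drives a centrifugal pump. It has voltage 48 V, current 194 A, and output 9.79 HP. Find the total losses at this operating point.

P_in = V·I = 48×194 = 9312 W
P_out = 9.79×746 = 7303 W
Losses = P_in − P_out = 9312 − 7303 = 2009 W

2010 W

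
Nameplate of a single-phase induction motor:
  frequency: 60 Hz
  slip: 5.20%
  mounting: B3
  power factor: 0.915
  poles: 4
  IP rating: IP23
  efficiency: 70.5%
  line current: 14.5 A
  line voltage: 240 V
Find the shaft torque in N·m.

P_in = V·I·cosφ = 240 × 14.5 × 0.915 = 3184 W
P_out = η·P_in = 0.705 × 3184 = 2245 W
n_s = 120×60/4 = 1800 rpm; n = 1800×(1−0.052) = 1706 rpm
ω = 2π×1706/60 = 178.7 rad/s
τ = P_out/ω = 2245/178.7 = 12.6 N·m

12.6 N·m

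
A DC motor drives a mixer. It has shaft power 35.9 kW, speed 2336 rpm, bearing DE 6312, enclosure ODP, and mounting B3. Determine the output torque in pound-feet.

108 lb·ft

ω = 2π × 2336/60 = 244.6 rad/s
τ = P/ω = 35900/244.6 = 146.8 N·m
In lb·ft: 146.8/1.356 = 108 lb·ft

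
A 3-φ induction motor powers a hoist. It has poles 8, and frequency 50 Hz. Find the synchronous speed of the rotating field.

n_s = 120f/p = 120×50/8 = 750 rpm

750 rpm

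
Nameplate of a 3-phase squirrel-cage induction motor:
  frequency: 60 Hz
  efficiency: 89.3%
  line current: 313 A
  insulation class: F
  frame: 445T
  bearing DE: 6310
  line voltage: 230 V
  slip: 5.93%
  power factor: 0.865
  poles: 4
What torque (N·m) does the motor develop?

P_in = √3·V·I·cosφ = 1.732 × 230 × 313 × 0.865 = 107854 W
P_out = η·P_in = 0.893 × 107854 = 96314 W
n_s = 120×60/4 = 1800 rpm; n = 1800×(1−0.0593) = 1693 rpm
ω = 2π×1693/60 = 177.3 rad/s
τ = P_out/ω = 96314/177.3 = 543 N·m

543 N·m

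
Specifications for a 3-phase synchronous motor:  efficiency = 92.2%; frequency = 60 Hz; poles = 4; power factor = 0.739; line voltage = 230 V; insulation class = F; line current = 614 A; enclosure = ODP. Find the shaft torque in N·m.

884 N·m

P_in = √3·V·I·cosφ = 1.732 × 230 × 614 × 0.739 = 180754 W
P_out = η·P_in = 0.922 × 180754 = 166655 W
n = n_s = 120×60/4 = 1800 rpm (synchronous)
ω = 2π×1800/60 = 188.5 rad/s
τ = P_out/ω = 166655/188.5 = 884 N·m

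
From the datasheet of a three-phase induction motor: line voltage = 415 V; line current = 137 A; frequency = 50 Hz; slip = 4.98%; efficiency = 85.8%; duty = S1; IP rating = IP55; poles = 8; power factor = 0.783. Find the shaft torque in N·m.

P_in = √3·V·I·cosφ = 1.732 × 415 × 137 × 0.783 = 77104 W
P_out = η·P_in = 0.858 × 77104 = 66155 W
n_s = 120×50/8 = 750 rpm; n = 750×(1−0.0498) = 713 rpm
ω = 2π×713/60 = 74.67 rad/s
τ = P_out/ω = 66155/74.67 = 886 N·m

886 N·m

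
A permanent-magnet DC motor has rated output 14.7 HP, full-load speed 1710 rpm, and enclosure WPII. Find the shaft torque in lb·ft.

P_out = 14.7 × 746 = 10966 W
ω = 2π × 1710/60 = 179.1 rad/s
τ = P_out/ω = 10966/179.1 = 61.23 N·m
In lb·ft: 61.23/1.356 = 45.2 lb·ft

45.2 lb·ft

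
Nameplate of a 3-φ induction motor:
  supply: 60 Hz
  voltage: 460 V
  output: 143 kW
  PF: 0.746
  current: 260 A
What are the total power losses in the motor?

P_in = √3·V·I·cosφ = 1.732×460×260×0.746 = 154532 W
P_out = 143000 W
Losses = P_in − P_out = 154532 − 143000 = 11532 W

11500 W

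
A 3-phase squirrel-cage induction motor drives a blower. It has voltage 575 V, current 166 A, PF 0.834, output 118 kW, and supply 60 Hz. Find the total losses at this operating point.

19.9 kW

P_in = √3·V·I·cosφ = 1.732×575×166×0.834 = 137876 W
P_out = 118000 W
Losses = P_in − P_out = 137876 − 118000 = 19876 W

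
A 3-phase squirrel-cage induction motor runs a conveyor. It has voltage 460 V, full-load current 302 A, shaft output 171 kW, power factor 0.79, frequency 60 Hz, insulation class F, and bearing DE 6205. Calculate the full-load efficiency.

90.0 %

P_out = 171 kW = 171000 W
P_in = √3·V_L·I_L·cosφ = 1.732 × 460 × 302 × 0.79 = 190081 W
η = P_out / P_in = 171000 / 190081 = 0.900 = 90.0%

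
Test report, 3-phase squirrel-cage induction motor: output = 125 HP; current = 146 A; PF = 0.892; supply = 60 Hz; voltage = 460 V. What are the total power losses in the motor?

P_in = √3·V·I·cosφ = 1.732×460×146×0.892 = 103758 W
P_out = 125×746 = 93250 W
Losses = P_in − P_out = 103758 − 93250 = 10508 W

10.5 kW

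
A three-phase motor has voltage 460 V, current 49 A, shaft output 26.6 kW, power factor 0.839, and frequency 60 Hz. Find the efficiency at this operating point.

P_out = 26.6 kW = 26600 W
P_in = √3·V_L·I_L·cosφ = 1.732 × 460 × 49 × 0.839 = 32754 W
η = P_out / P_in = 26600 / 32754 = 0.812 = 81.2%

81.2 %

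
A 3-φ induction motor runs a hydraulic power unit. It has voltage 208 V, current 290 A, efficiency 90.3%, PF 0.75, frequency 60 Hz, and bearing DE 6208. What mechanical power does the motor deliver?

70.8 kW

P_in = √3·V·I·cosφ = 1.732 × 208 × 290 × 0.75 = 78356 W
P_out = η·P_in = 0.903 × 78356 = 70755 W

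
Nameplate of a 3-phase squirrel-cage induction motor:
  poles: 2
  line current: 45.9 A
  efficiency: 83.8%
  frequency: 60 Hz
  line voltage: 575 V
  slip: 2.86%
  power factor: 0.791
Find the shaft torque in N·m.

82.7 N·m

P_in = √3·V·I·cosφ = 1.732 × 575 × 45.9 × 0.791 = 36158 W
P_out = η·P_in = 0.838 × 36158 = 30300 W
n_s = 120×60/2 = 3600 rpm; n = 3600×(1−0.0286) = 3497 rpm
ω = 2π×3497/60 = 366.2 rad/s
τ = P_out/ω = 30300/366.2 = 82.7 N·m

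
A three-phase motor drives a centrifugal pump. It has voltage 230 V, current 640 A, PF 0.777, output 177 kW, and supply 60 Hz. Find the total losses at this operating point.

21.1 kW

P_in = √3·V·I·cosφ = 1.732×230×640×0.777 = 198096 W
P_out = 177000 W
Losses = P_in − P_out = 198096 − 177000 = 21096 W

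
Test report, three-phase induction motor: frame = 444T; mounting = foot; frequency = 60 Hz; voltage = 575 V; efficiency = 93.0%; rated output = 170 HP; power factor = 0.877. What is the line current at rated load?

P_out = 170 × 746 = 126820 W
P_in = P_out / η = 126820 / 0.930 = 136366 W
I_L = P_in / (√3·V_L·cosφ) = 136366 / (1.732 × 575 × 0.877) = 156 A

156 A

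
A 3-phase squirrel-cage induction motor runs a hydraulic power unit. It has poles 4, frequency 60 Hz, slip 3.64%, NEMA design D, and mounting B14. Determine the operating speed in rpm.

n_s = 120f/p = 120×60/4 = 1800 rpm
n = n_s(1 − s) = 1800 × (1 − 0.0364) = 1734 rpm

1734 rpm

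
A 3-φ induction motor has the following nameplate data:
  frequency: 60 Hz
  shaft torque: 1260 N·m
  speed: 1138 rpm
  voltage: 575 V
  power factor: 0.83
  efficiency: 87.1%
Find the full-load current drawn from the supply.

ω = 2π×1138/60 = 119.2 rad/s; P_out = τω = 1260 × 119.2 = 150192 W
P_in = P_out / η = 150192 / 0.871 = 172436 W
I_L = P_in / (√3·V_L·cosφ) = 172436 / (1.732 × 575 × 0.83) = 209 A

209 A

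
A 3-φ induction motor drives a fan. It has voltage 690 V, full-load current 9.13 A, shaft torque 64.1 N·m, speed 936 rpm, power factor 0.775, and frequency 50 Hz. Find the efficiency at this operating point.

74.3 %

ω = 2π × 936/60 = 98.02 rad/s; P_out = τω = 64.1 × 98.02 = 6283 W
P_in = √3·V_L·I_L·cosφ = 1.732 × 690 × 9.13 × 0.775 = 8456 W
η = P_out / P_in = 6283 / 8456 = 0.743 = 74.3%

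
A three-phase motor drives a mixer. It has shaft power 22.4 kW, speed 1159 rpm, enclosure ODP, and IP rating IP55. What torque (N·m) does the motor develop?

185 N·m

ω = 2π × 1159/60 = 121.4 rad/s
τ = P/ω = 22400/121.4 = 185 N·m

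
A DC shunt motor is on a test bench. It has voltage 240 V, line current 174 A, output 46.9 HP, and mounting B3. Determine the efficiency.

P_out = 46.9 × 746 = 34987 W
P_in = V·I = 240 × 174 = 41760 W
η = P_out / P_in = 34987 / 41760 = 0.838 = 83.8%

83.8 %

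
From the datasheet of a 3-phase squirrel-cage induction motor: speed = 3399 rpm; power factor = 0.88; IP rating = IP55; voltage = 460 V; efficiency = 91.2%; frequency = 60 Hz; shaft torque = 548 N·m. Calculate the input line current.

305 A

ω = 2π×3399/60 = 355.9 rad/s; P_out = τω = 548 × 355.9 = 195033 W
P_in = P_out / η = 195033 / 0.912 = 213852 W
I_L = P_in / (√3·V_L·cosφ) = 213852 / (1.732 × 460 × 0.88) = 305 A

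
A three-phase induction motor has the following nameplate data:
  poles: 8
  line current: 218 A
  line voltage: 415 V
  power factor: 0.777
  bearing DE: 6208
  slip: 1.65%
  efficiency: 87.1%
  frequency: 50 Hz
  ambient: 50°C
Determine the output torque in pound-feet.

1010 lb·ft

P_in = √3·V·I·cosφ = 1.732 × 415 × 218 × 0.777 = 121751 W
P_out = η·P_in = 0.871 × 121751 = 106045 W
n_s = 120×50/8 = 750 rpm; n = 750×(1−0.0165) = 738 rpm
ω = 2π×738/60 = 77.28 rad/s
τ = P_out/ω = 106045/77.28 = 1372 N·m
In lb·ft: 1372/1.356 = 1010 lb·ft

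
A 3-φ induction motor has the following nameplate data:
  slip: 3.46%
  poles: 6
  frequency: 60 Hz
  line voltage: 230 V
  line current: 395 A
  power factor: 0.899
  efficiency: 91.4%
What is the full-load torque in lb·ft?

P_in = √3·V·I·cosφ = 1.732 × 230 × 395 × 0.899 = 141460 W
P_out = η·P_in = 0.914 × 141460 = 129294 W
n_s = 120×60/6 = 1200 rpm; n = 1200×(1−0.0346) = 1158 rpm
ω = 2π×1158/60 = 121.3 rad/s
τ = P_out/ω = 129294/121.3 = 1066 N·m
In lb·ft: 1066/1.356 = 786 lb·ft

786 lb·ft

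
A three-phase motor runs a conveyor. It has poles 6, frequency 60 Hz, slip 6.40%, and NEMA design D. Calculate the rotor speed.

1123 rpm

n_s = 120f/p = 120×60/6 = 1200 rpm
n = n_s(1 − s) = 1200 × (1 − 0.064) = 1123 rpm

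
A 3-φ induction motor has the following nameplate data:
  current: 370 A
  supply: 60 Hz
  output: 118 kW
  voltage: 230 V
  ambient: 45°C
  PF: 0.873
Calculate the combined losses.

10700 W

P_in = √3·V·I·cosφ = 1.732×230×370×0.873 = 128674 W
P_out = 118000 W
Losses = P_in − P_out = 128674 − 118000 = 10674 W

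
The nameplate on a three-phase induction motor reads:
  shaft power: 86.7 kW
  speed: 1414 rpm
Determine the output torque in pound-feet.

432 lb·ft

ω = 2π × 1414/60 = 148.1 rad/s
τ = P/ω = 86700/148.1 = 585.4 N·m
In lb·ft: 585.4/1.356 = 432 lb·ft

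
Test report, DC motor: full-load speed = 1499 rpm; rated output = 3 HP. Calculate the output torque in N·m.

14.3 N·m

P_out = 3 × 746 = 2238 W
ω = 2π × 1499/60 = 157 rad/s
τ = P_out/ω = 2238/157 = 14.3 N·m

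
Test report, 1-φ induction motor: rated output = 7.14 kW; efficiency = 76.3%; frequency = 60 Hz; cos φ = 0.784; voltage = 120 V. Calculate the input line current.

P_out = 7.14 kW = 7140 W
P_in = P_out / η = 7140 / 0.763 = 9358 W
I = P_in / (V·cosφ) = 9358 / (120 × 0.784) = 99.5 A

99.5 A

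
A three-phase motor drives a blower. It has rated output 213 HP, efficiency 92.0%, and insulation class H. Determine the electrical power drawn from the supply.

173 kW

P_out = 213 × 746 = 158898 W
P_in = P_out/η = 158898/0.92 = 172715 W = 173 kW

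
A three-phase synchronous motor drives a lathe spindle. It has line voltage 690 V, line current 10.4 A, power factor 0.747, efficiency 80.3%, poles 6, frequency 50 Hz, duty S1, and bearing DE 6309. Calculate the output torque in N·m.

71.2 N·m

P_in = √3·V·I·cosφ = 1.732 × 690 × 10.4 × 0.747 = 9284 W
P_out = η·P_in = 0.803 × 9284 = 7455 W
n = n_s = 120×50/6 = 1000 rpm (synchronous)
ω = 2π×1000/60 = 104.7 rad/s
τ = P_out/ω = 7455/104.7 = 71.2 N·m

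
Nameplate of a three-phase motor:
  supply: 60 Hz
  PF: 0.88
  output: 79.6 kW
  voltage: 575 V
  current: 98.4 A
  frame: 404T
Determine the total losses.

6640 W

P_in = √3·V·I·cosφ = 1.732×575×98.4×0.88 = 86237 W
P_out = 79600 W
Losses = P_in − P_out = 86237 − 79600 = 6637 W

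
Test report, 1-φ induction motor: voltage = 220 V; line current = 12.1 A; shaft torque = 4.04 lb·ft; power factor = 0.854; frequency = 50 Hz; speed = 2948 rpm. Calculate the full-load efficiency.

τ = 4.04 lb·ft × 1.356 = 5.478 N·m
ω = 2π × 2948/60 = 308.7 rad/s; P_out = τω = 5.478 × 308.7 = 1691 W
P_in = V·I·cosφ = 220 × 12.1 × 0.854 = 2273 W
η = P_out / P_in = 1691 / 2273 = 0.744 = 74.4%

74.4 %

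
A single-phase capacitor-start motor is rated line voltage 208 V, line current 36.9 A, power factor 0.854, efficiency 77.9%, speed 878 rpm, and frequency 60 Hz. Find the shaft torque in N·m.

P_in = V·I·cosφ = 208 × 36.9 × 0.854 = 6555 W
P_out = η·P_in = 0.779 × 6555 = 5106 W
n = 878 rpm
ω = 2π×878/60 = 91.94 rad/s
τ = P_out/ω = 5106/91.94 = 55.5 N·m

55.5 N·m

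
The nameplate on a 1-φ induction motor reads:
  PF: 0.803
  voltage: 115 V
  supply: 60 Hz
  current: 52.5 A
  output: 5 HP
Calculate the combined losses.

1.12 kW

P_in = V·I·cosφ = 115×52.5×0.803 = 4848 W
P_out = 5×746 = 3730 W
Losses = P_in − P_out = 4848 − 3730 = 1118 W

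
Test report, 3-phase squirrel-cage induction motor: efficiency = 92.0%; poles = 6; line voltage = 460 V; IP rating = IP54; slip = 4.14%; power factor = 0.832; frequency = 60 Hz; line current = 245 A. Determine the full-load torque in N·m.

P_in = √3·V·I·cosφ = 1.732 × 460 × 245 × 0.832 = 162403 W
P_out = η·P_in = 0.92 × 162403 = 149411 W
n_s = 120×60/6 = 1200 rpm; n = 1200×(1−0.0414) = 1150 rpm
ω = 2π×1150/60 = 120.4 rad/s
τ = P_out/ω = 149411/120.4 = 1240 N·m

1240 N·m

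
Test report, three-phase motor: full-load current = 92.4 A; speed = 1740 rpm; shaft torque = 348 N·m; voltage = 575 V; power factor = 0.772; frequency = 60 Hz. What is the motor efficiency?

89.3 %

ω = 2π × 1740/60 = 182.2 rad/s; P_out = τω = 348 × 182.2 = 63406 W
P_in = √3·V_L·I_L·cosφ = 1.732 × 575 × 92.4 × 0.772 = 71040 W
η = P_out / P_in = 63406 / 71040 = 0.893 = 89.3%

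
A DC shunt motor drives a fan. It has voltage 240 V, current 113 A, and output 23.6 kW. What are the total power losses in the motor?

P_in = V·I = 240×113 = 27120 W
P_out = 23600 W
Losses = P_in − P_out = 27120 − 23600 = 3520 W

3520 W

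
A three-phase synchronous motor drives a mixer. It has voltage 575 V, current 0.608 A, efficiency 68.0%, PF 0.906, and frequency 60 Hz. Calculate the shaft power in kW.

0.373 kW

P_in = √3·V·I·cosφ = 1.732 × 575 × 0.608 × 0.906 = 549 W
P_out = η·P_in = 0.68 × 549 = 373 W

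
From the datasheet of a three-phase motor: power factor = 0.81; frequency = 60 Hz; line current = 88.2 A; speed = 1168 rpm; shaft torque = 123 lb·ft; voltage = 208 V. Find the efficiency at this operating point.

79.3 %

τ = 123 lb·ft × 1.356 = 166.8 N·m
ω = 2π × 1168/60 = 122.3 rad/s; P_out = τω = 166.8 × 122.3 = 20400 W
P_in = √3·V_L·I_L·cosφ = 1.732 × 208 × 88.2 × 0.81 = 25737 W
η = P_out / P_in = 20400 / 25737 = 0.793 = 79.3%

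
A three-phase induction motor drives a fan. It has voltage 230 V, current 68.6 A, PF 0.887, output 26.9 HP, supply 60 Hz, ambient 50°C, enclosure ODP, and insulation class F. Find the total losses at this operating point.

4170 W

P_in = √3·V·I·cosφ = 1.732×230×68.6×0.887 = 24239 W
P_out = 26.9×746 = 20067 W
Losses = P_in − P_out = 24239 − 20067 = 4172 W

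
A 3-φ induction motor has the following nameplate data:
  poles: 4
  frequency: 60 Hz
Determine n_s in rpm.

n_s = 120f/p = 120×60/4 = 1800 rpm

1800 rpm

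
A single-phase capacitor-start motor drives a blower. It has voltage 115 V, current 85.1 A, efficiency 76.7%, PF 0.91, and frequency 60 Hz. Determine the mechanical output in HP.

9.16 HP

P_in = V·I·cosφ = 115 × 85.1 × 0.91 = 8906 W
P_out = η·P_in = 0.767 × 8906 = 6831 W
= 6831/746 = 9.16 HP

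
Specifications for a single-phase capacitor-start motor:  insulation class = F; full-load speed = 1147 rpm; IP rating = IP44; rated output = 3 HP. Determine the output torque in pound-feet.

13.7 lb·ft

P_out = 3 × 746 = 2238 W
ω = 2π × 1147/60 = 120.1 rad/s
τ = P_out/ω = 2238/120.1 = 18.63 N·m
In lb·ft: 18.63/1.356 = 13.7 lb·ft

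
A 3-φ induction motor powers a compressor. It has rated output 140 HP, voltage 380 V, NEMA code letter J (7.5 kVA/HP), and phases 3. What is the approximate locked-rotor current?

1600 A

S_LR = 7.5 × 140 = 1050 kVA
I_LR = S_LR/(√3·V_L) = 1050000/(1.732×380) = 1600 A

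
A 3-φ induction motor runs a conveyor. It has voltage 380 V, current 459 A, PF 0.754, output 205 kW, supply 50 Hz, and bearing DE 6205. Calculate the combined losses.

P_in = √3·V·I·cosφ = 1.732×380×459×0.754 = 227780 W
P_out = 205000 W
Losses = P_in − P_out = 227780 − 205000 = 22780 W

22.8 kW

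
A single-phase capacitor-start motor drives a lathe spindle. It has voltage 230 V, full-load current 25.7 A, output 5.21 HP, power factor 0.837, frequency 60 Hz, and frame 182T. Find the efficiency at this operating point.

78.6 %

P_out = 5.21 × 746 = 3887 W
P_in = V·I·cosφ = 230 × 25.7 × 0.837 = 4948 W
η = P_out / P_in = 3887 / 4948 = 0.786 = 78.6%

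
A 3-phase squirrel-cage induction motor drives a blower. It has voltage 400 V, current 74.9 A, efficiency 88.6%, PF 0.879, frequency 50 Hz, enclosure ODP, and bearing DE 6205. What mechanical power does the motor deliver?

40.4 kW

P_in = √3·V·I·cosφ = 1.732 × 400 × 74.9 × 0.879 = 45612 W
P_out = η·P_in = 0.886 × 45612 = 40412 W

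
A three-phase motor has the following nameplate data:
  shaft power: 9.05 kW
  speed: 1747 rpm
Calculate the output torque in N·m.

49.5 N·m

ω = 2π × 1747/60 = 182.9 rad/s
τ = P/ω = 9050/182.9 = 49.5 N·m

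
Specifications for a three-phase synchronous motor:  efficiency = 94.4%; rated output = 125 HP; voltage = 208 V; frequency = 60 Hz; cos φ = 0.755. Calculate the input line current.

363 A

P_out = 125 × 746 = 93250 W
P_in = P_out / η = 93250 / 0.944 = 98782 W
I_L = P_in / (√3·V_L·cosφ) = 98782 / (1.732 × 208 × 0.755) = 363 A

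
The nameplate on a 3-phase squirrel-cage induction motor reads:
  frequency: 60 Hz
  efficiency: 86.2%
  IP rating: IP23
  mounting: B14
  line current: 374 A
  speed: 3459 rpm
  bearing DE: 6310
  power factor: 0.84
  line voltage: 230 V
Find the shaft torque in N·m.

298 N·m

P_in = √3·V·I·cosφ = 1.732 × 230 × 374 × 0.84 = 125149 W
P_out = η·P_in = 0.862 × 125149 = 107878 W
n = 3459 rpm
ω = 2π×3459/60 = 362.2 rad/s
τ = P_out/ω = 107878/362.2 = 298 N·m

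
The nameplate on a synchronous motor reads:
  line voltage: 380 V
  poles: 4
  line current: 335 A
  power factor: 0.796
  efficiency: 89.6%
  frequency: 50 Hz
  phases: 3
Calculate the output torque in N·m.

P_in = √3·V·I·cosφ = 1.732 × 380 × 335 × 0.796 = 175505 W
P_out = η·P_in = 0.896 × 175505 = 157252 W
n = n_s = 120×50/4 = 1500 rpm (synchronous)
ω = 2π×1500/60 = 157.1 rad/s
τ = P_out/ω = 157252/157.1 = 1000 N·m

1000 N·m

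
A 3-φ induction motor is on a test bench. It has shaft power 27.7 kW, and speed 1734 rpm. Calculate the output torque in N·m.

ω = 2π × 1734/60 = 181.6 rad/s
τ = P/ω = 27700/181.6 = 153 N·m

153 N·m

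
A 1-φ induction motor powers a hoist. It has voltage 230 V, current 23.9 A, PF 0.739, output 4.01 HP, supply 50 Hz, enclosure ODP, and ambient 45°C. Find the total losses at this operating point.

P_in = V·I·cosφ = 230×23.9×0.739 = 4062 W
P_out = 4.01×746 = 2991 W
Losses = P_in − P_out = 4062 − 2991 = 1071 W

1070 W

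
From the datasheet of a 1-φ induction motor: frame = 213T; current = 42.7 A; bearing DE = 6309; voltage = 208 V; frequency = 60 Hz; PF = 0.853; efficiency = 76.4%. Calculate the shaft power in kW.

P_in = V·I·cosφ = 208 × 42.7 × 0.853 = 7576 W
P_out = η·P_in = 0.764 × 7576 = 5788 W

5.79 kW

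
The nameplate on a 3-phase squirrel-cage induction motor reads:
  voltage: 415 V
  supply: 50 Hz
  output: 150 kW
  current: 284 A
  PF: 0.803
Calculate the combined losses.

13.9 kW

P_in = √3·V·I·cosφ = 1.732×415×284×0.803 = 163919 W
P_out = 150000 W
Losses = P_in − P_out = 163919 − 150000 = 13919 W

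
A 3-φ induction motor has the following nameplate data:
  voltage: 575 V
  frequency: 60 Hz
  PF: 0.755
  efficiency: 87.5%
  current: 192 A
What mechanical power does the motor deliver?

P_in = √3·V·I·cosφ = 1.732 × 575 × 192 × 0.755 = 144366 W
P_out = η·P_in = 0.875 × 144366 = 126320 W

126 kW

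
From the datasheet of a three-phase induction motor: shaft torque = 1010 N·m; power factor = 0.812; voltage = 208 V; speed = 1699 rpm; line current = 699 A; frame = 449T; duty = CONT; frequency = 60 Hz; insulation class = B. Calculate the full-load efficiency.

ω = 2π × 1699/60 = 177.9 rad/s; P_out = τω = 1010 × 177.9 = 179679 W
P_in = √3·V_L·I_L·cosφ = 1.732 × 208 × 699 × 0.812 = 204477 W
η = P_out / P_in = 179679 / 204477 = 0.879 = 87.9%

87.9 %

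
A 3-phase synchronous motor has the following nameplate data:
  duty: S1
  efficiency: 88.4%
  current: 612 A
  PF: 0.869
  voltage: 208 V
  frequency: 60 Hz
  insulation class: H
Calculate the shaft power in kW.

P_in = √3·V·I·cosφ = 1.732 × 208 × 612 × 0.869 = 191594 W
P_out = η·P_in = 0.884 × 191594 = 169369 W

169 kW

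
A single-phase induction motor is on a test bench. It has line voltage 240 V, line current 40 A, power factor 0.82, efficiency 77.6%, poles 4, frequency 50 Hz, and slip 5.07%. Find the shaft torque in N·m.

P_in = V·I·cosφ = 240 × 40 × 0.82 = 7872 W
P_out = η·P_in = 0.776 × 7872 = 6109 W
n_s = 120×50/4 = 1500 rpm; n = 1500×(1−0.0507) = 1424 rpm
ω = 2π×1424/60 = 149.1 rad/s
τ = P_out/ω = 6109/149.1 = 41 N·m

41 N·m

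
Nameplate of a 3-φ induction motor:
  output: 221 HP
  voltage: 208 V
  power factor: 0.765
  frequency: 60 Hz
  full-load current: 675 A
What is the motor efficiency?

P_out = 221 × 746 = 164866 W
P_in = √3·V_L·I_L·cosφ = 1.732 × 208 × 675 × 0.765 = 186027 W
η = P_out / P_in = 164866 / 186027 = 0.886 = 88.6%

88.6 %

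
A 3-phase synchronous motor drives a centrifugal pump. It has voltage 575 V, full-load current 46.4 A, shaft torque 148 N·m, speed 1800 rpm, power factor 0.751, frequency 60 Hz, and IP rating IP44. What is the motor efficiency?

ω = 2π × 1800/60 = 188.5 rad/s; P_out = τω = 148 × 188.5 = 27898 W
P_in = √3·V_L·I_L·cosφ = 1.732 × 575 × 46.4 × 0.751 = 34704 W
η = P_out / P_in = 27898 / 34704 = 0.804 = 80.4%

80.4 %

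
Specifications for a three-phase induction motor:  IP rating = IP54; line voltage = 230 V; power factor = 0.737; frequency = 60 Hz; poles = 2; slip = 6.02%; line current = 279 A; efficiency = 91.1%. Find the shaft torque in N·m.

P_in = √3·V·I·cosφ = 1.732 × 230 × 279 × 0.737 = 81912 W
P_out = η·P_in = 0.911 × 81912 = 74622 W
n_s = 120×60/2 = 3600 rpm; n = 3600×(1−0.0602) = 3383 rpm
ω = 2π×3383/60 = 354.3 rad/s
τ = P_out/ω = 74622/354.3 = 211 N·m

211 N·m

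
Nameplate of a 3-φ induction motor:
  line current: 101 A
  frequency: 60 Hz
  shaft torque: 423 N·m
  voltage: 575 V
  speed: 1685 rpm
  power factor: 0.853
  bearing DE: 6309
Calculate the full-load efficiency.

87.0 %

ω = 2π × 1685/60 = 176.5 rad/s; P_out = τω = 423 × 176.5 = 74660 W
P_in = √3·V_L·I_L·cosφ = 1.732 × 575 × 101 × 0.853 = 85800 W
η = P_out / P_in = 74660 / 85800 = 0.870 = 87.0%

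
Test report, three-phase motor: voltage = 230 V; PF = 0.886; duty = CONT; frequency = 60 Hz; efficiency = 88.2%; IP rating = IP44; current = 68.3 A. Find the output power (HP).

P_in = √3·V·I·cosφ = 1.732 × 230 × 68.3 × 0.886 = 24106 W
P_out = η·P_in = 0.882 × 24106 = 21261 W
= 21261/746 = 28.5 HP

28.5 HP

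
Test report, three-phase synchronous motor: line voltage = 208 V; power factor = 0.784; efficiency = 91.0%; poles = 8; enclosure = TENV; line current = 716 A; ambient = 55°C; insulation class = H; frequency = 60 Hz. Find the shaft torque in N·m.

P_in = √3·V·I·cosφ = 1.732 × 208 × 716 × 0.784 = 202228 W
P_out = η·P_in = 0.91 × 202228 = 184027 W
n = n_s = 120×60/8 = 900 rpm (synchronous)
ω = 2π×900/60 = 94.25 rad/s
τ = P_out/ω = 184027/94.25 = 1950 N·m

1950 N·m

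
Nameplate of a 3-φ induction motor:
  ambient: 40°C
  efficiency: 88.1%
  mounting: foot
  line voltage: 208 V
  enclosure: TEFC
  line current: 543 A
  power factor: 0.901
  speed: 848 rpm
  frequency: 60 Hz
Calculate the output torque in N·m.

P_in = √3·V·I·cosφ = 1.732 × 208 × 543 × 0.901 = 176253 W
P_out = η·P_in = 0.881 × 176253 = 155279 W
n = 848 rpm
ω = 2π×848/60 = 88.8 rad/s
τ = P_out/ω = 155279/88.8 = 1750 N·m

1750 N·m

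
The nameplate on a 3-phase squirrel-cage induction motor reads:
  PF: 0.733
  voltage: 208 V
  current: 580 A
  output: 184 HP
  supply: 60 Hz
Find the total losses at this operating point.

15900 W

P_in = √3·V·I·cosφ = 1.732×208×580×0.733 = 153159 W
P_out = 184×746 = 137264 W
Losses = P_in − P_out = 153159 − 137264 = 15895 W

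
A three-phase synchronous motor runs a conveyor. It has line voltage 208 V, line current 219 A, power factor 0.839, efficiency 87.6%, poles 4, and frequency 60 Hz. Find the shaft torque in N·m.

P_in = √3·V·I·cosφ = 1.732 × 208 × 219 × 0.839 = 66194 W
P_out = η·P_in = 0.876 × 66194 = 57986 W
n = n_s = 120×60/4 = 1800 rpm (synchronous)
ω = 2π×1800/60 = 188.5 rad/s
τ = P_out/ω = 57986/188.5 = 308 N·m

308 N·m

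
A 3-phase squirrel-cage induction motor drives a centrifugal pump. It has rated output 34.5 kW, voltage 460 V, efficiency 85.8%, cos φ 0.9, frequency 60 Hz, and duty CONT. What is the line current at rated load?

56.1 A

P_out = 34.5 kW = 34500 W
P_in = P_out / η = 34500 / 0.858 = 40210 W
I_L = P_in / (√3·V_L·cosφ) = 40210 / (1.732 × 460 × 0.9) = 56.1 A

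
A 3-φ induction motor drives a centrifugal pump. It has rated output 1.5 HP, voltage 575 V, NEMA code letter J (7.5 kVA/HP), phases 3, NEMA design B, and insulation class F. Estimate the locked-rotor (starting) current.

S_LR = 7.5 × 1.5 = 11.25 kVA
I_LR = S_LR/(√3·V_L) = 11250/(1.732×575) = 11.3 A

11.3 A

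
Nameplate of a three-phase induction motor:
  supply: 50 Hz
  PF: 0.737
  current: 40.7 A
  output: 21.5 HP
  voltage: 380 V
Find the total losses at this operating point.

P_in = √3·V·I·cosφ = 1.732×380×40.7×0.737 = 19742 W
P_out = 21.5×746 = 16039 W
Losses = P_in − P_out = 19742 − 16039 = 3703 W

3.7 kW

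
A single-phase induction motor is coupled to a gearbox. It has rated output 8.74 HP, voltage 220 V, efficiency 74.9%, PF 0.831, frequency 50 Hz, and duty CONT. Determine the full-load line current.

P_out = 8.74 × 746 = 6520 W
P_in = P_out / η = 6520 / 0.749 = 8705 W
I = P_in / (V·cosφ) = 8705 / (220 × 0.831) = 47.6 A

47.6 A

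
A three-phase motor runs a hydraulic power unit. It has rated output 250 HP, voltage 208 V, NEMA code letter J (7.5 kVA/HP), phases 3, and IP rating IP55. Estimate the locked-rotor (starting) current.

5200 A

S_LR = 7.5 × 250 = 1875 kVA
I_LR = S_LR/(√3·V_L) = 1875000/(1.732×208) = 5200 A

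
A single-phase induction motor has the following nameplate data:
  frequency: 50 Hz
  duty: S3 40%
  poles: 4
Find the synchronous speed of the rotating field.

n_s = 120f/p = 120×50/4 = 1500 rpm

1500 rpm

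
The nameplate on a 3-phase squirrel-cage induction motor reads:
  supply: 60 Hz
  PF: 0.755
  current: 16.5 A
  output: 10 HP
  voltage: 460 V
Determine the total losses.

2.47 kW

P_in = √3·V·I·cosφ = 1.732×460×16.5×0.755 = 9925 W
P_out = 10×746 = 7460 W
Losses = P_in − P_out = 9925 − 7460 = 2465 W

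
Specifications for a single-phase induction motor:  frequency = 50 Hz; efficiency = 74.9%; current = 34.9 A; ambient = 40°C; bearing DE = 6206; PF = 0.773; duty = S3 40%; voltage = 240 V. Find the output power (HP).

6.5 HP

P_in = V·I·cosφ = 240 × 34.9 × 0.773 = 6475 W
P_out = η·P_in = 0.749 × 6475 = 4850 W
= 4850/746 = 6.5 HP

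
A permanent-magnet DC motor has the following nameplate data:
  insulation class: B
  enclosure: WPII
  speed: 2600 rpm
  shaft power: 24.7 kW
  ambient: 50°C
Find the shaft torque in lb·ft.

ω = 2π × 2600/60 = 272.3 rad/s
τ = P/ω = 24700/272.3 = 90.71 N·m
In lb·ft: 90.71/1.356 = 66.9 lb·ft

66.9 lb·ft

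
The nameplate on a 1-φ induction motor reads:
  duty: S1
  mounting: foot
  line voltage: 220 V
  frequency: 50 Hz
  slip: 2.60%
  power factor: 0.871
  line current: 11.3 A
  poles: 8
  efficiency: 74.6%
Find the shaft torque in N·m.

21.1 N·m

P_in = V·I·cosφ = 220 × 11.3 × 0.871 = 2165 W
P_out = η·P_in = 0.746 × 2165 = 1615 W
n_s = 120×50/8 = 750 rpm; n = 750×(1−0.026) = 731 rpm
ω = 2π×731/60 = 76.55 rad/s
τ = P_out/ω = 1615/76.55 = 21.1 N·m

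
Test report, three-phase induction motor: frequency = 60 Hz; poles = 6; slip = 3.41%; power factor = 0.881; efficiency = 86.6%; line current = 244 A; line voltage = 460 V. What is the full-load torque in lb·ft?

P_in = √3·V·I·cosφ = 1.732 × 460 × 244 × 0.881 = 171266 W
P_out = η·P_in = 0.866 × 171266 = 148316 W
n_s = 120×60/6 = 1200 rpm; n = 1200×(1−0.0341) = 1159 rpm
ω = 2π×1159/60 = 121.4 rad/s
τ = P_out/ω = 148316/121.4 = 1222 N·m
In lb·ft: 1222/1.356 = 901 lb·ft

901 lb·ft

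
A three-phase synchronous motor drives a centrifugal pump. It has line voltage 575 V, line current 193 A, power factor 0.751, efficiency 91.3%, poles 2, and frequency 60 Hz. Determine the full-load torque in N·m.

350 N·m

P_in = √3·V·I·cosφ = 1.732 × 575 × 193 × 0.751 = 144349 W
P_out = η·P_in = 0.913 × 144349 = 131791 W
n = n_s = 120×60/2 = 3600 rpm (synchronous)
ω = 2π×3600/60 = 377 rad/s
τ = P_out/ω = 131791/377 = 350 N·m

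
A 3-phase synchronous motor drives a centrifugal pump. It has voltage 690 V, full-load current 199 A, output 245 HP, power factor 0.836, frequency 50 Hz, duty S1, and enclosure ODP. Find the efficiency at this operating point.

91.9 %

P_out = 245 × 746 = 182770 W
P_in = √3·V_L·I_L·cosφ = 1.732 × 690 × 199 × 0.836 = 198818 W
η = P_out / P_in = 182770 / 198818 = 0.919 = 91.9%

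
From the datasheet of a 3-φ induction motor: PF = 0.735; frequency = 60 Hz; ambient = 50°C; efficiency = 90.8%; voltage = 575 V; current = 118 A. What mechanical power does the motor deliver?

78.4 kW

P_in = √3·V·I·cosφ = 1.732 × 575 × 118 × 0.735 = 86374 W
P_out = η·P_in = 0.908 × 86374 = 78428 W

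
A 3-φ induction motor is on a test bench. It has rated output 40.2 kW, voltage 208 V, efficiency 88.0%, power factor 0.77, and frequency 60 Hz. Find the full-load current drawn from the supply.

165 A

P_out = 40.2 kW = 40200 W
P_in = P_out / η = 40200 / 0.880 = 45682 W
I_L = P_in / (√3·V_L·cosφ) = 45682 / (1.732 × 208 × 0.77) = 165 A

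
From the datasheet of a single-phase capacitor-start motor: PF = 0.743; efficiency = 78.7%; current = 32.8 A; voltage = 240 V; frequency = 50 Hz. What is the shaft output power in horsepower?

6.17 HP

P_in = V·I·cosφ = 240 × 32.8 × 0.743 = 5849 W
P_out = η·P_in = 0.787 × 5849 = 4603 W
= 4603/746 = 6.17 HP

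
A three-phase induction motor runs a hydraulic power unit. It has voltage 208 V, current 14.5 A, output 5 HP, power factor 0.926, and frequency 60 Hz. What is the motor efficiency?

77.1 %

P_out = 5 × 746 = 3730 W
P_in = √3·V_L·I_L·cosφ = 1.732 × 208 × 14.5 × 0.926 = 4837 W
η = P_out / P_in = 3730 / 4837 = 0.771 = 77.1%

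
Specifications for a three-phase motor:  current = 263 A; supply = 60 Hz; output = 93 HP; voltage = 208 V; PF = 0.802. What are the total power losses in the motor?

P_in = √3·V·I·cosφ = 1.732×208×263×0.802 = 75987 W
P_out = 93×746 = 69378 W
Losses = P_in − P_out = 75987 − 69378 = 6609 W

6610 W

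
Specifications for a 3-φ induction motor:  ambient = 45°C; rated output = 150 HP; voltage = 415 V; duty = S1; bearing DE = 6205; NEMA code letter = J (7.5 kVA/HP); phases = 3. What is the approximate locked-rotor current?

S_LR = 7.5 × 150 = 1125 kVA
I_LR = S_LR/(√3·V_L) = 1125000/(1.732×415) = 1570 A

1570 A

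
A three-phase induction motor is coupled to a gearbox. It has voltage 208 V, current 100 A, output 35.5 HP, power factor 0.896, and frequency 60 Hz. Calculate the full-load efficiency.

82.0 %

P_out = 35.5 × 746 = 26483 W
P_in = √3·V_L·I_L·cosφ = 1.732 × 208 × 100 × 0.896 = 32279 W
η = P_out / P_in = 26483 / 32279 = 0.820 = 82.0%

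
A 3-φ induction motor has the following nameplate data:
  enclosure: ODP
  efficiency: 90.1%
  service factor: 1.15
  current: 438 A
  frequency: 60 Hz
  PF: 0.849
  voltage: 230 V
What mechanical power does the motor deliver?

P_in = √3·V·I·cosφ = 1.732 × 230 × 438 × 0.849 = 148135 W
P_out = η·P_in = 0.901 × 148135 = 133470 W

133 kW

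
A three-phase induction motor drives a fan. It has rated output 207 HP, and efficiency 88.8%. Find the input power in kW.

174 kW

P_out = 207 × 746 = 154422 W
P_in = P_out/η = 154422/0.888 = 173899 W = 174 kW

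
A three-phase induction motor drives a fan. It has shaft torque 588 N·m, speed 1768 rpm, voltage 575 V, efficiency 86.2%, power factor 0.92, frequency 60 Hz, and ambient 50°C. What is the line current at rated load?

ω = 2π×1768/60 = 185.1 rad/s; P_out = τω = 588 × 185.1 = 108839 W
P_in = P_out / η = 108839 / 0.862 = 126263 W
I_L = P_in / (√3·V_L·cosφ) = 126263 / (1.732 × 575 × 0.92) = 138 A

138 A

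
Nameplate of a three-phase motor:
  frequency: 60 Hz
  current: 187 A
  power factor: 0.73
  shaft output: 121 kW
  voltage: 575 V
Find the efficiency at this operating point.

P_out = 121 kW = 121000 W
P_in = √3·V_L·I_L·cosφ = 1.732 × 575 × 187 × 0.73 = 135950 W
η = P_out / P_in = 121000 / 135950 = 0.890 = 89.0%

89.0 %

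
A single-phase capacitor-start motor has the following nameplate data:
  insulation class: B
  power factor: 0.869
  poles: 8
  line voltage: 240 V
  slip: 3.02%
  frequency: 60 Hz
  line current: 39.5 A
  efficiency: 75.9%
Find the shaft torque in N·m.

P_in = V·I·cosφ = 240 × 39.5 × 0.869 = 8238 W
P_out = η·P_in = 0.759 × 8238 = 6253 W
n_s = 120×60/8 = 900 rpm; n = 900×(1−0.0302) = 873 rpm
ω = 2π×873/60 = 91.42 rad/s
τ = P_out/ω = 6253/91.42 = 68.4 N·m

68.4 N·m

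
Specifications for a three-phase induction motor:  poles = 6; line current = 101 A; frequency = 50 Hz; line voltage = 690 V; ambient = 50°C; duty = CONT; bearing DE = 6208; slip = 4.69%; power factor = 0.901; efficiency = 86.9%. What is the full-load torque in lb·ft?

P_in = √3·V·I·cosφ = 1.732 × 690 × 101 × 0.901 = 108753 W
P_out = η·P_in = 0.869 × 108753 = 94506 W
n_s = 120×50/6 = 1000 rpm; n = 1000×(1−0.0469) = 953 rpm
ω = 2π×953/60 = 99.8 rad/s
τ = P_out/ω = 94506/99.8 = 947 N·m
In lb·ft: 947/1.356 = 698 lb·ft

698 lb·ft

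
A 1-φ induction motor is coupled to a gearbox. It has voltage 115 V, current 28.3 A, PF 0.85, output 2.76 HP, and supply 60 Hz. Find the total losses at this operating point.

P_in = V·I·cosφ = 115×28.3×0.85 = 2766 W
P_out = 2.76×746 = 2059 W
Losses = P_in − P_out = 2766 − 2059 = 707 W

707 W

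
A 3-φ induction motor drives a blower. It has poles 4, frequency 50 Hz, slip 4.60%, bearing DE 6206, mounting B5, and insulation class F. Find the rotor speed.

n_s = 120f/p = 120×50/4 = 1500 rpm
n = n_s(1 − s) = 1500 × (1 − 0.046) = 1431 rpm

1431 rpm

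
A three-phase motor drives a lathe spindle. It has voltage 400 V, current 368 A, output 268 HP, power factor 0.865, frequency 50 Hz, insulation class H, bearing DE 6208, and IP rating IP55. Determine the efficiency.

P_out = 268 × 746 = 199928 W
P_in = √3·V_L·I_L·cosφ = 1.732 × 400 × 368 × 0.865 = 220532 W
η = P_out / P_in = 199928 / 220532 = 0.907 = 90.7%

90.7 %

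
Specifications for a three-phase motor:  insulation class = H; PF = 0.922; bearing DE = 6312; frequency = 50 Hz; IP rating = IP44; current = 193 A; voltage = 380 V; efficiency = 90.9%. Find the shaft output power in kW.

106 kW

P_in = √3·V·I·cosφ = 1.732 × 380 × 193 × 0.922 = 117117 W
P_out = η·P_in = 0.909 × 117117 = 106459 W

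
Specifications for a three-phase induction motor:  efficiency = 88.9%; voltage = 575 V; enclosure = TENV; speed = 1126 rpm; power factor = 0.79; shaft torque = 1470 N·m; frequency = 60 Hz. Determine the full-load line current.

ω = 2π×1126/60 = 117.9 rad/s; P_out = τω = 1470 × 117.9 = 173313 W
P_in = P_out / η = 173313 / 0.889 = 194953 W
I_L = P_in / (√3·V_L·cosφ) = 194953 / (1.732 × 575 × 0.79) = 248 A

248 A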